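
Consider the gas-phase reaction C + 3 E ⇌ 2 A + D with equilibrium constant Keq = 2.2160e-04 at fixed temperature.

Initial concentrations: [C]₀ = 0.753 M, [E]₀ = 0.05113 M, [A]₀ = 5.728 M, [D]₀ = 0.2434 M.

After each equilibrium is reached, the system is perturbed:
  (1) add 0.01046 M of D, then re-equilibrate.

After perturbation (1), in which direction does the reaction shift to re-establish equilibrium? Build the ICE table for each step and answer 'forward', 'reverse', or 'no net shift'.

Q₀ = 7.9342e+04 vs Keq = 2.2160e-04 ⇒ Q>K, reverse
Step 1:
                  C         E         A         D
  init        0.753   0.05113     5.728    0.2434
  Δ          0.2434    0.7302   -0.4868   -0.2434
  eq         0.9964    0.7813     5.241 3.8337e-06
  solve Keq expr → x = -0.2434; check Q = 2.2160e-04
Then add 0.01046 M of D.
Step 2:
                  C         E         A         D
  init       0.9964    0.7813     5.241   0.01046
  Δ         0.01046   0.03138  -0.02092  -0.01046
  eq          1.007    0.8127      5.22 4.3947e-06
  solve Keq expr → x = -0.01046; check Q = 2.2160e-04

Direction: reverse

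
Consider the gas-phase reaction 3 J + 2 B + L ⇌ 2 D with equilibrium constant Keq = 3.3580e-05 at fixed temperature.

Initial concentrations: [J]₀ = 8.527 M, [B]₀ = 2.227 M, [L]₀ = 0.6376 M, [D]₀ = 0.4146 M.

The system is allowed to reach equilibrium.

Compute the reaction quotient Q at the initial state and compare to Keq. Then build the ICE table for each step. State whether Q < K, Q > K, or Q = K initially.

Q₀ = 8.7676e-05; Q > K (proceeds reverse)

Q₀ = 8.7676e-05 vs Keq = 3.3580e-05 ⇒ Q>K, reverse
Step 1:
                   J          B          L          D
  Initial      8.527      2.227     0.6376     0.4146
  Change      0.1832     0.1221    0.06105    -0.1221
  Equil         8.71      2.349     0.6987     0.2925
  solve Keq expr → x = -0.06105; check Q = 3.3580e-05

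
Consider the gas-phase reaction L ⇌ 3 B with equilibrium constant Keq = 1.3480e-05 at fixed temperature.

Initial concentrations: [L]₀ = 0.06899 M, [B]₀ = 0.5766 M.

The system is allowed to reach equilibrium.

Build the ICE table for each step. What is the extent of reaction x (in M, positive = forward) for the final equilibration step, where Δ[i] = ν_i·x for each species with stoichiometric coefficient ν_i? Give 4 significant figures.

x = -0.1872 M

Q₀ = 2.779 vs Keq = 1.3480e-05 ⇒ Q>K, reverse
Step 1:
                  L         B
  init      0.06899    0.5766
  Δ          0.1872   -0.5615
  eq         0.2562   0.01511
  solve Keq expr → x = -0.1872; check Q = 1.3480e-05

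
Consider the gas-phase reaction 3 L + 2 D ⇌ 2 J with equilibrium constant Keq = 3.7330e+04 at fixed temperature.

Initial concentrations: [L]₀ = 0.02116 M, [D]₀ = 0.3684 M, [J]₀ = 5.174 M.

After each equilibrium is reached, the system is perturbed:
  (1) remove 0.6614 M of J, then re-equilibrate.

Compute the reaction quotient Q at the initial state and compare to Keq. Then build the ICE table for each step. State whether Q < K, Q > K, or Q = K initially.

Q₀ = 2.0819e+07; Q > K (proceeds reverse)

Q₀ = 2.0819e+07 vs Keq = 3.7330e+04 ⇒ Q>K, reverse
Step 1:
                  L         D         J
  Initial   0.02116    0.3684     5.174
  Change     0.1287   0.08577  -0.08577
  Equil      0.1498    0.4542     5.088
  solve Keq expr → x = -0.04288; check Q = 3.7330e+04
Then remove 0.6614 M of J.
Step 2:
                  L         D         J
  Initial    0.1498    0.4542     4.427
  Change   -0.01156 -0.007703  0.007703
  Equil      0.1383    0.4465     4.435
  solve Keq expr → x = 0.003852; check Q = 3.7330e+04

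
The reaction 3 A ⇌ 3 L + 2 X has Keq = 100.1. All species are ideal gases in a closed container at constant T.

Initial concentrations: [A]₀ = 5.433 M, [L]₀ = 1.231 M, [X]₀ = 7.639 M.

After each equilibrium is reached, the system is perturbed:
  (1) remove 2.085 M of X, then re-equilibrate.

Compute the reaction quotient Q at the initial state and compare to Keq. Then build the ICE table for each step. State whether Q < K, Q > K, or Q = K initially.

Q₀ = 0.6788; Q < K (proceeds forward)

Q₀ = 0.6788 vs Keq = 100.1 ⇒ Q<K, forward
Step 1:
                    A           L           X
  I             5.433       1.231       7.639
  C            -2.205       2.205        1.47
  E             3.228       3.436       9.109
  solve Keq expr → x = 0.7351; check Q = 100.1
Then remove 2.085 M of X.
Step 2:
                    A           L           X
  I             3.228       3.436       7.024
  C           -0.2602      0.2602      0.1734
  E             2.968       3.696       7.198
  solve Keq expr → x = 0.08672; check Q = 100.1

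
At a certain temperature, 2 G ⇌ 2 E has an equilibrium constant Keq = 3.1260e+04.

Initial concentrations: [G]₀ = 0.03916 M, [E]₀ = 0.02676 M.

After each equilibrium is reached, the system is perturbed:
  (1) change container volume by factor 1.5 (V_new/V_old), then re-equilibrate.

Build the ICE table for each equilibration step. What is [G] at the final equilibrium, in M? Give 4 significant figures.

[G]_eq = 2.4716e-04 M

Q₀ = 0.467 vs Keq = 3.1260e+04 ⇒ Q<K, forward
Step 1:
                  G         E
  init      0.03916   0.02676
  Δ        -0.03879   0.03879
  eq      3.7074e-04   0.06555
  solve Keq expr → x = 0.01939; check Q = 3.1260e+04
Then change container volume by factor 1.5 (V_new/V_old).
Step 2:
                  G         E
  init    2.4716e-04    0.0437
  Δ               0         0
  eq      2.4716e-04    0.0437
  solve Keq expr → x = 0; check Q = 3.1260e+04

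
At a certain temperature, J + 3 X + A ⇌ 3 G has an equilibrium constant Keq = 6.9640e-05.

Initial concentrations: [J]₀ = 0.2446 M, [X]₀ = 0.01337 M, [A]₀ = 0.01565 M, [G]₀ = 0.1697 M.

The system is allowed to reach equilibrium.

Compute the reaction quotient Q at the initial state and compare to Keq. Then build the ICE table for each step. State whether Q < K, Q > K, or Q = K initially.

Q₀ = 5.3417e+05; Q > K (proceeds reverse)

Q₀ = 5.3417e+05 vs Keq = 6.9640e-05 ⇒ Q>K, reverse
Step 1:
                  J         X         A         G
  Initial    0.2446   0.01337   0.01565    0.1697
  Change    0.05588    0.1676   0.05588   -0.1676
  Equil      0.3005     0.181   0.07153   0.00207
  solve Keq expr → x = -0.05588; check Q = 6.9640e-05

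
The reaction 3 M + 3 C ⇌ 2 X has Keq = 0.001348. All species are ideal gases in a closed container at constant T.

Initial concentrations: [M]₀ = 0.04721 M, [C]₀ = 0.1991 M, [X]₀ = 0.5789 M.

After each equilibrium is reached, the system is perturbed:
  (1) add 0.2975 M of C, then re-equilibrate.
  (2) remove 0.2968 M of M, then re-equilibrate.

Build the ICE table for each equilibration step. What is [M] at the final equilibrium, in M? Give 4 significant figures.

Q₀ = 4.0354e+05 vs Keq = 0.001348 ⇒ Q>K, reverse
Step 1:
                    M           C           X
  init        0.04721      0.1991      0.5789
  Δ            0.8223      0.8223     -0.5482
  eq           0.8695       1.021     0.03073
  solve Keq expr → x = -0.2741; check Q = 0.001348
Then add 0.2975 M of C.
Step 2:
                    M           C           X
  init         0.8695       1.319     0.03073
  Δ          -0.01809    -0.01809     0.01206
  eq           0.8514       1.301     0.04279
  solve Keq expr → x = 0.006032; check Q = 0.001348
Then remove 0.2968 M of M.
Step 3:
                    M           C           X
  init         0.5546       1.301     0.04279
  Δ           0.02684     0.02684    -0.01789
  eq           0.5814       1.328      0.0249
  solve Keq expr → x = -0.008945; check Q = 0.001348

[M]_eq = 0.5814 M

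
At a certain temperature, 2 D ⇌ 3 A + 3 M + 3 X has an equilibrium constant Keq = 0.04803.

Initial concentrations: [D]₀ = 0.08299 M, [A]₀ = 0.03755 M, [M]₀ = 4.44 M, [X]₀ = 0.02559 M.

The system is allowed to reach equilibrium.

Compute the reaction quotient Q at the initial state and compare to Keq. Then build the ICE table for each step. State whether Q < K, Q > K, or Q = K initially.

Q₀ = 1.1276e-05; Q < K (proceeds forward)

Q₀ = 1.1276e-05 vs Keq = 0.04803 ⇒ Q<K, forward
Step 1:
                   D          A          M          X
  init       0.08299    0.03755       4.44    0.02559
  Δ         -0.04354    0.06531    0.06531    0.06531
  eq         0.03945     0.1029      4.505     0.0909
  solve Keq expr → x = 0.02177; check Q = 0.04803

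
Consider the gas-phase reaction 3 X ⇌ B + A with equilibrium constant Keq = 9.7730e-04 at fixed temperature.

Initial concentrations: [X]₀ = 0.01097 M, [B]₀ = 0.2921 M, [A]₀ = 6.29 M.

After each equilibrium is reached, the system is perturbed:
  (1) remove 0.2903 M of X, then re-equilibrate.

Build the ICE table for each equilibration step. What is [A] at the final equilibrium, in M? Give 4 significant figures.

[A]_eq = 5.998 M

Q₀ = 1.3918e+06 vs Keq = 9.7730e-04 ⇒ Q>K, reverse
Step 1:
                  X         B         A
  Initial   0.01097    0.2921      6.29
  Change      0.876    -0.292    -0.292
  Equil      0.8869 1.1368e-04     5.998
  solve Keq expr → x = -0.292; check Q = 9.7730e-04
Then remove 0.2903 M of X.
Step 2:
                  X         B         A
  Initial    0.5966 1.1368e-04     5.998
  Change  2.3710e-04 -7.9034e-05 -7.9034e-05
  Equil      0.5969 3.4646e-05     5.998
  solve Keq expr → x = -7.9034e-05; check Q = 9.7730e-04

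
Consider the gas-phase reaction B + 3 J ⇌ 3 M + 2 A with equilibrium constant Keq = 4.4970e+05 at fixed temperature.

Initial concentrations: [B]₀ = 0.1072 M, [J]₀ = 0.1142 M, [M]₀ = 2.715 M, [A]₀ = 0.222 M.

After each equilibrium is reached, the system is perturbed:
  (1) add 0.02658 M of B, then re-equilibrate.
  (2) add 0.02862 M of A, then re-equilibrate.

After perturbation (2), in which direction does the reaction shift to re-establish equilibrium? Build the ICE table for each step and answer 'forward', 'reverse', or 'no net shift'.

Direction: reverse

Q₀ = 6178 vs Keq = 4.4970e+05 ⇒ Q<K, forward
Step 1:
                  B         J         M         A
  init       0.1072    0.1142     2.715     0.222
  Δ         -0.0262  -0.07861   0.07861   0.05241
  eq          0.081   0.03559     2.794    0.2744
  solve Keq expr → x = 0.0262; check Q = 4.4970e+05
Then add 0.02658 M of B.
Step 2:
                  B         J         M         A
  init       0.1076   0.03559     2.794    0.2744
  Δ       -9.7531e-04 -0.002926  0.002926  0.001951
  eq         0.1066   0.03266     2.797    0.2764
  solve Keq expr → x = 9.7531e-04; check Q = 4.4970e+05
Then add 0.02862 M of A.
Step 3:
                  B         J         M         A
  init       0.1066   0.03266     2.797     0.305
  Δ       6.7243e-04  0.002017 -0.002017 -0.001345
  eq         0.1073   0.03468     2.795    0.3036
  solve Keq expr → x = -6.7243e-04; check Q = 4.4970e+05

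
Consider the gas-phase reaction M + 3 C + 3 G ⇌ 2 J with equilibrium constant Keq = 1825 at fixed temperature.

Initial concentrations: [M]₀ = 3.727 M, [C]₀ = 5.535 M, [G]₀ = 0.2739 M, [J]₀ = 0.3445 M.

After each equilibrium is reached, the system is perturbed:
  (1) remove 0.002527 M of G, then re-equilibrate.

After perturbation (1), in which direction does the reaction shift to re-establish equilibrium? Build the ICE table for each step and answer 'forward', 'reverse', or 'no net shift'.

Q₀ = 0.009139 vs Keq = 1825 ⇒ Q<K, forward
Step 1:
                    M           C           G           J
  init          3.727       5.535      0.2739      0.3445
  Δ          -0.08912     -0.2673     -0.2673      0.1782
  eq            3.638       5.268    0.006554      0.5227
  solve Keq expr → x = 0.08912; check Q = 1825
Then remove 0.002527 M of G.
Step 2:
                    M           C           G           J
  init          3.638       5.268    0.004027      0.5227
  Δ        8.3646e-04    0.002509    0.002509   -0.001673
  eq            3.639        5.27    0.006537      0.5211
  solve Keq expr → x = -8.3646e-04; check Q = 1825

Direction: reverse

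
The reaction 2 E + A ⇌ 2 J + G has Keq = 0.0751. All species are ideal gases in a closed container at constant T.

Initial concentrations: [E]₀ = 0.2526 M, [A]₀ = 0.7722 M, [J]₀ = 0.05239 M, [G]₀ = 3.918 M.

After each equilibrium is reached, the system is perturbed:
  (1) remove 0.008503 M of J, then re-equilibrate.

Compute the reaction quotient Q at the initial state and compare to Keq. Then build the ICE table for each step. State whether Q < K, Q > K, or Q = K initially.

Q₀ = 0.2183; Q > K (proceeds reverse)

Q₀ = 0.2183 vs Keq = 0.0751 ⇒ Q>K, reverse
Step 1:
                    E           A           J           G
  I            0.2526      0.7722     0.05239       3.918
  C           0.01909    0.009546    -0.01909   -0.009546
  E            0.2717      0.7817      0.0333       3.908
  solve Keq expr → x = -0.009546; check Q = 0.0751
Then remove 0.008503 M of J.
Step 2:
                    E           A           J           G
  I            0.2717      0.7817      0.0248       3.908
  C         -0.007492   -0.003746    0.007492    0.003746
  E            0.2642       0.778     0.03229       3.912
  solve Keq expr → x = 0.003746; check Q = 0.0751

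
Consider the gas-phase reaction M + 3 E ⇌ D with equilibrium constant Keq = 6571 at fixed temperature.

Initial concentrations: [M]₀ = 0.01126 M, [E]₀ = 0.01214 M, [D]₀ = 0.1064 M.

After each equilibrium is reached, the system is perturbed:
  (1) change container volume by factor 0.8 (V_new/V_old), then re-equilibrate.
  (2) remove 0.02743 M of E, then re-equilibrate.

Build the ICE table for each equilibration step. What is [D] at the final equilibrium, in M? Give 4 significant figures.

[D]_eq = 0.1048 M

Q₀ = 5.2814e+06 vs Keq = 6571 ⇒ Q>K, reverse
Step 1:
                  M         E         D
  I         0.01126   0.01214    0.1064
  C         0.02068   0.06205  -0.02068
  E         0.03194   0.07419   0.08572
  solve Keq expr → x = -0.02068; check Q = 6571
Then change container volume by factor 0.8 (V_new/V_old).
Step 2:
                  M         E         D
  I         0.03993   0.09274    0.1071
  C       -0.004743  -0.01423  0.004743
  E         0.03519   0.07851    0.1119
  solve Keq expr → x = 0.004743; check Q = 6571
Then remove 0.02743 M of E.
Step 3:
                  M         E         D
  I         0.03519   0.05108    0.1119
  C        0.007065    0.0212 -0.007065
  E         0.04225   0.07228    0.1048
  solve Keq expr → x = -0.007065; check Q = 6571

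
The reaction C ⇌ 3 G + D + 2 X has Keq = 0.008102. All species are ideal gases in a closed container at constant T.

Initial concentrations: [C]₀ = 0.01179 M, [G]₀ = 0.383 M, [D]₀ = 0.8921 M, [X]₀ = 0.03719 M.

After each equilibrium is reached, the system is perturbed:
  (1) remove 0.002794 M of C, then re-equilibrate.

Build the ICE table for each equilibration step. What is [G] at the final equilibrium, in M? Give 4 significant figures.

[G]_eq = 0.3836 M

Q₀ = 0.00588 vs Keq = 0.008102 ⇒ Q<K, forward
Step 1:
                   C          G          D          X
  I          0.01179      0.383     0.8921    0.03719
  C        -0.001467     0.0044   0.001467   0.002934
  E          0.01032     0.3874     0.8936    0.04012
  solve Keq expr → x = 0.001467; check Q = 0.008102
Then remove 0.002794 M of C.
Step 2:
                   C          G          D          X
  I         0.007529     0.3874     0.8936    0.04012
  C         0.001261  -0.003784  -0.001261  -0.002523
  E          0.00879     0.3836     0.8923     0.0376
  solve Keq expr → x = -0.001261; check Q = 0.008102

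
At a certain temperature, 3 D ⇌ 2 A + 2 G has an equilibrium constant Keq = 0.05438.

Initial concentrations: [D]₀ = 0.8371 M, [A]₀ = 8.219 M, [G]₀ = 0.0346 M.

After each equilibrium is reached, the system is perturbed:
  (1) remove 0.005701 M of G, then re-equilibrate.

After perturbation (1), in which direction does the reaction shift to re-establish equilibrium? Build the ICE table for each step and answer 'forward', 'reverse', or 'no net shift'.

Q₀ = 0.1379 vs Keq = 0.05438 ⇒ Q>K, reverse
Step 1:
                   D          A          G
  init        0.8371      8.219     0.0346
  Δ          0.01819   -0.01212   -0.01212
  eq          0.8553      8.207    0.02248
  solve Keq expr → x = -0.006062; check Q = 0.05438
Then remove 0.005701 M of G.
Step 2:
                   D          A          G
  init        0.8553      8.207    0.01677
  Δ        -0.008055    0.00537    0.00537
  eq          0.8472      8.212    0.02214
  solve Keq expr → x = 0.002685; check Q = 0.05438

Direction: forward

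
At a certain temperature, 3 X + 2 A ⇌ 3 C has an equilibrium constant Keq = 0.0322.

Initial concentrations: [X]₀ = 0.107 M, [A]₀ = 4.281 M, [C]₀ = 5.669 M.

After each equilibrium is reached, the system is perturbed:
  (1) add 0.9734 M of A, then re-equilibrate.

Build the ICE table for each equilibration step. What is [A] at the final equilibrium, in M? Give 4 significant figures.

Q₀ = 8115 vs Keq = 0.0322 ⇒ Q>K, reverse
Step 1:
                   X          A          C
  I            0.107      4.281      5.669
  C            2.697      1.798     -2.697
  E            2.804      6.079      2.972
  solve Keq expr → x = -0.8991; check Q = 0.0322
Then add 0.9734 M of A.
Step 2:
                   X          A          C
  I            2.804      7.053      2.972
  C          -0.1306    -0.0871     0.1306
  E            2.674      6.965      3.102
  solve Keq expr → x = 0.04355; check Q = 0.0322

[A]_eq = 6.965 M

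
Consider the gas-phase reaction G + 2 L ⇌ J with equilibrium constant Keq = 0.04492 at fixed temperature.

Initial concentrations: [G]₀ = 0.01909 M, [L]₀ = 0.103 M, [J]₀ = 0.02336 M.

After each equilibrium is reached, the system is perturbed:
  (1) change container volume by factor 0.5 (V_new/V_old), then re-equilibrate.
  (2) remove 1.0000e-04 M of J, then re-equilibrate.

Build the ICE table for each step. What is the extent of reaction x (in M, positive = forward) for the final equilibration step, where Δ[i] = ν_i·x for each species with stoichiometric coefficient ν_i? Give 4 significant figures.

Q₀ = 115.3 vs Keq = 0.04492 ⇒ Q>K, reverse
Step 1:
                    G           L           J
  Initial     0.01909       0.103     0.02336
  Change      0.02332     0.04663    -0.02332
  Equil       0.04241      0.1496  4.2653e-05
  solve Keq expr → x = -0.02332; check Q = 0.04492
Then change container volume by factor 0.5 (V_new/V_old).
Step 2:
                    G           L           J
  Initial     0.08481      0.2993  8.5305e-05
  Change  -2.5374e-04 -5.0748e-04  2.5374e-04
  Equil       0.08456      0.2988  3.3905e-04
  solve Keq expr → x = 2.5374e-04; check Q = 0.04492
Then remove 1.0000e-04 M of J.
Step 3:
                    G           L           J
  Initial     0.08456      0.2988  2.3905e-04
  Change  -9.9153e-05 -1.9831e-04  9.9153e-05
  Equil       0.08446      0.2986  3.3820e-04
  solve Keq expr → x = 9.9153e-05; check Q = 0.04492

x = 9.9153e-05 M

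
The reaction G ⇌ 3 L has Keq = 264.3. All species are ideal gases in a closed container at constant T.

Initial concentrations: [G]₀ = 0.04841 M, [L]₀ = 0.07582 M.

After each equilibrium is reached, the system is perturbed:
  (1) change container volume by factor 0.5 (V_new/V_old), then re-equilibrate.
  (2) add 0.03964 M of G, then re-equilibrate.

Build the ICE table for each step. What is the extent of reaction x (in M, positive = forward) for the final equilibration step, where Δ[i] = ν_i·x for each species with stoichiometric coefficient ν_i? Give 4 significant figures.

Q₀ = 0.009004 vs Keq = 264.3 ⇒ Q<K, forward
Step 1:
                  G         L
  I         0.04841   0.07582
  C        -0.04837    0.1451
  E       4.0799e-05    0.2209
  solve Keq expr → x = 0.04837; check Q = 264.3
Then change container volume by factor 0.5 (V_new/V_old).
Step 2:
                  G         L
  I       8.1599e-05    0.4419
  C       2.4318e-04 -7.2955e-04
  E       3.2478e-04    0.4411
  solve Keq expr → x = -2.4318e-04; check Q = 264.3
Then add 0.03964 M of G.
Step 3:
                  G         L
  I         0.03996    0.4411
  C         -0.0393    0.1179
  E       6.6103e-04     0.559
  solve Keq expr → x = 0.0393; check Q = 264.3

x = 0.0393 M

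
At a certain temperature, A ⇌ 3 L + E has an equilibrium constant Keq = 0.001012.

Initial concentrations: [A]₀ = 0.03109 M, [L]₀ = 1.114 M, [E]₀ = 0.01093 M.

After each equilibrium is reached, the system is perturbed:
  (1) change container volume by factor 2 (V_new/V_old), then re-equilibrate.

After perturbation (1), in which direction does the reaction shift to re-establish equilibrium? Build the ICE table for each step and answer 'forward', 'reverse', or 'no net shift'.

Direction: forward

Q₀ = 0.486 vs Keq = 0.001012 ⇒ Q>K, reverse
Step 1:
                    A           L           E
  Initial     0.03109       1.114     0.01093
  Change       0.0109    -0.03269     -0.0109
  Equil       0.04199       1.081  3.3608e-05
  solve Keq expr → x = -0.0109; check Q = 0.001012
Then change container volume by factor 2 (V_new/V_old).
Step 2:
                    A           L           E
  Initial     0.02099      0.5407  1.6804e-05
  Change  -1.1662e-04  3.4986e-04  1.1662e-04
  Equil       0.02088       0.541  1.3342e-04
  solve Keq expr → x = 1.1662e-04; check Q = 0.001012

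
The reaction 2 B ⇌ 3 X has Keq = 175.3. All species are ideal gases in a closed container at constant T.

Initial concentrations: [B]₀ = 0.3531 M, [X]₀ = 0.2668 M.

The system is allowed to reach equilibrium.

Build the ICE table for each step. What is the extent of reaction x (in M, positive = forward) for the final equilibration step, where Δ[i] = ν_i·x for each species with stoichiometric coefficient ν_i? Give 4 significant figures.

x = 0.1532 M

Q₀ = 0.1523 vs Keq = 175.3 ⇒ Q<K, forward
Step 1:
                  B         X
  Initial    0.3531    0.2668
  Change    -0.3063    0.4595
  Equil     0.04675    0.7263
  solve Keq expr → x = 0.1532; check Q = 175.3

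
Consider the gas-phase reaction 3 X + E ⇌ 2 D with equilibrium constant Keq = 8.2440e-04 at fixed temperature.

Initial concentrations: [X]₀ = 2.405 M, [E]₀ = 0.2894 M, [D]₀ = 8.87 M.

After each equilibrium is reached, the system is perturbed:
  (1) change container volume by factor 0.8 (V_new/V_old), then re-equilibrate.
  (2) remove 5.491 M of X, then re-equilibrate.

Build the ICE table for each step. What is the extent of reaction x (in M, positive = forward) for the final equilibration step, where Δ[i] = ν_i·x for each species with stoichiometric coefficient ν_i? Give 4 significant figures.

x = -0.5447 M

Q₀ = 19.54 vs Keq = 8.2440e-04 ⇒ Q>K, reverse
Step 1:
                  X         E         D
  I           2.405    0.2894      8.87
  C           9.826     3.275    -6.551
  E           12.23     3.565     2.319
  solve Keq expr → x = -3.275; check Q = 8.2440e-04
Then change container volume by factor 0.8 (V_new/V_old).
Step 2:
                  X         E         D
  I           15.29     4.456     2.899
  C         -0.6317   -0.2106    0.4211
  E           14.66     4.246      3.32
  solve Keq expr → x = 0.2106; check Q = 8.2440e-04
Then remove 5.491 M of X.
Step 3:
                  X         E         D
  I           9.167     4.246      3.32
  C           1.634    0.5447    -1.089
  E            10.8      4.79     2.231
  solve Keq expr → x = -0.5447; check Q = 8.2440e-04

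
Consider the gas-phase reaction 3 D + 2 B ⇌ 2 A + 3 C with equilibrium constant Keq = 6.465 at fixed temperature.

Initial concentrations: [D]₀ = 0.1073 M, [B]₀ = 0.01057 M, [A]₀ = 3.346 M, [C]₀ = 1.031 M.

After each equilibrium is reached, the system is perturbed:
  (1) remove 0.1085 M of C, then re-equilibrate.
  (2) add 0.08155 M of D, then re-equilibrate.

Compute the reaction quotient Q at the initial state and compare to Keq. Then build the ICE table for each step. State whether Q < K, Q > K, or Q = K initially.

Q₀ = 8.8895e+07; Q > K (proceeds reverse)

Q₀ = 8.8895e+07 vs Keq = 6.465 ⇒ Q>K, reverse
Step 1:
                   D          B          A          C
  I           0.1073    0.01057      3.346      1.031
  C           0.6392     0.4261    -0.4261    -0.6392
  E           0.7465     0.4367       2.92     0.3918
  solve Keq expr → x = -0.2131; check Q = 6.465
Then remove 0.1085 M of C.
Step 2:
                   D          B          A          C
  I           0.7465     0.4367       2.92     0.2833
  C         -0.05562   -0.03708    0.03708    0.05562
  E           0.6909     0.3996      2.957     0.3389
  solve Keq expr → x = 0.01854; check Q = 6.465
Then add 0.08155 M of D.
Step 3:
                   D          B          A          C
  I           0.7724     0.3996      2.957     0.3389
  C         -0.02044   -0.01363    0.01363    0.02044
  E            0.752      0.386      2.971     0.3594
  solve Keq expr → x = 0.006814; check Q = 6.465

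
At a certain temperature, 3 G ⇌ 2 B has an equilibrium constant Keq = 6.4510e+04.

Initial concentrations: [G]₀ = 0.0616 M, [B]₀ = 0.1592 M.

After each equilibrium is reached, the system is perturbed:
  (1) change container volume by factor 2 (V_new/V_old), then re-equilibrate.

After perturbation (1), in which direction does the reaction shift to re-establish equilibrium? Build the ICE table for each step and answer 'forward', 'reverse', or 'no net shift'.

Q₀ = 108.4 vs Keq = 6.4510e+04 ⇒ Q<K, forward
Step 1:
                   G          B
  Initial     0.0616     0.1592
  Change    -0.05322    0.03548
  Equil     0.008375     0.1947
  solve Keq expr → x = 0.01774; check Q = 6.4510e+04
Then change container volume by factor 2 (V_new/V_old).
Step 2:
                   G          B
  Initial   0.004188    0.09734
  Change    0.001063 -7.0856e-04
  Equil     0.005251    0.09663
  solve Keq expr → x = -3.5428e-04; check Q = 6.4510e+04

Direction: reverse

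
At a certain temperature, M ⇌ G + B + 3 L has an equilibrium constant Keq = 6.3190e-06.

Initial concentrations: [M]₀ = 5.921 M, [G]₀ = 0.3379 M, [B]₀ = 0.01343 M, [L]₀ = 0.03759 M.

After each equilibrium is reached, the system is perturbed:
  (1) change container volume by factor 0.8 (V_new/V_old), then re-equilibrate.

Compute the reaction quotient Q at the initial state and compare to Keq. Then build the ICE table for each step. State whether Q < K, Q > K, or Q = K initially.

Q₀ = 4.0709e-08 vs Keq = 6.3190e-06 ⇒ Q<K, forward
Step 1:
                   M          G          B          L
  init         5.921     0.3379    0.01343    0.03759
  Δ         -0.03121    0.03121    0.03121    0.09362
  eq            5.89     0.3691    0.04464     0.1312
  solve Keq expr → x = 0.03121; check Q = 6.3190e-06
Then change container volume by factor 0.8 (V_new/V_old).
Step 2:
                   M          G          B          L
  init         7.362     0.4614     0.0558      0.164
  Δ          0.01071   -0.01071   -0.01071   -0.03214
  eq           7.373     0.4507    0.04508     0.1319
  solve Keq expr → x = -0.01071; check Q = 6.3190e-06

Q₀ = 4.0709e-08; Q < K (proceeds forward)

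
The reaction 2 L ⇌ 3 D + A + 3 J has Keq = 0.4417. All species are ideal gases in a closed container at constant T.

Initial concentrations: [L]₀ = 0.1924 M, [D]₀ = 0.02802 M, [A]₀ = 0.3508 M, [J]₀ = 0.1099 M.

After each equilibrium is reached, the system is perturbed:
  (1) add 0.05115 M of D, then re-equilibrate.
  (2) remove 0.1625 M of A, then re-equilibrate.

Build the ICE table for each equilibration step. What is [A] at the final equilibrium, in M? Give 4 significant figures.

[A]_eq = 0.2695 M

Q₀ = 2.7672e-07 vs Keq = 0.4417 ⇒ Q<K, forward
Step 1:
                  L         D         A         J
  I          0.1924   0.02802    0.3508    0.1099
  C         -0.1628    0.2442    0.0814    0.2442
  E          0.0296    0.2722    0.4322    0.3541
  solve Keq expr → x = 0.0814; check Q = 0.4417
Then add 0.05115 M of D.
Step 2:
                  L         D         A         J
  I          0.0296    0.3234    0.4322    0.3541
  C        0.005748 -0.008621 -0.002874 -0.008621
  E         0.03535    0.3147    0.4293    0.3455
  solve Keq expr → x = -0.002874; check Q = 0.4417
Then remove 0.1625 M of A.
Step 3:
                  L         D         A         J
  I         0.03535    0.3147    0.2668    0.3455
  C       -0.005277  0.007915  0.002638  0.007915
  E         0.03007    0.3227    0.2695    0.3534
  solve Keq expr → x = 0.002638; check Q = 0.4417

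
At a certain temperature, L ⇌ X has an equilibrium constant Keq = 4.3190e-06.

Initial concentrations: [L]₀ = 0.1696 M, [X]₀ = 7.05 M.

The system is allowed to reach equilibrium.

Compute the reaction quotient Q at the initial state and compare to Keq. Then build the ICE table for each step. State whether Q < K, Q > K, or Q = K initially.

Q₀ = 41.57; Q > K (proceeds reverse)

Q₀ = 41.57 vs Keq = 4.3190e-06 ⇒ Q>K, reverse
Step 1:
                  L         X
  Initial    0.1696      7.05
  Change       7.05     -7.05
  Equil        7.22 3.1181e-05
  solve Keq expr → x = -7.05; check Q = 4.3190e-06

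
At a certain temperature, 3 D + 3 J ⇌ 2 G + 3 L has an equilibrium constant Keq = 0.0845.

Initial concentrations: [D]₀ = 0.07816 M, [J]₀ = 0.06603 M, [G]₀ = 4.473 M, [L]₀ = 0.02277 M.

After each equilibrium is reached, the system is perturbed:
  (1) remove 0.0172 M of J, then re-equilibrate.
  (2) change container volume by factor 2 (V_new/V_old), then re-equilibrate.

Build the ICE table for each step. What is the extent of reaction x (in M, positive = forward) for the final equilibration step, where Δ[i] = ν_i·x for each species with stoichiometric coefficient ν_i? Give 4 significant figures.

Q₀ = 1718 vs Keq = 0.0845 ⇒ Q>K, reverse
Step 1:
                  D         J         G         L
  init      0.07816   0.06603     4.473   0.02277
  Δ         0.02136   0.02136  -0.01424  -0.02136
  eq        0.09952   0.08739     4.459  0.001409
  solve Keq expr → x = -0.00712; check Q = 0.0845
Then remove 0.0172 M of J.
Step 2:
                  D         J         G         L
  init      0.09952   0.07019     4.459  0.001409
  Δ       2.6982e-04 2.6982e-04 -1.7988e-04 -2.6982e-04
  eq        0.09979   0.07046     4.459  0.001139
  solve Keq expr → x = -8.9940e-05; check Q = 0.0845
Then change container volume by factor 2 (V_new/V_old).
Step 3:
                  D         J         G         L
  init       0.0499   0.03523     2.229 5.6951e-04
  Δ       1.1496e-04 1.1496e-04 -7.6639e-05 -1.1496e-04
  eq        0.05001   0.03535     2.229 4.5455e-04
  solve Keq expr → x = -3.8319e-05; check Q = 0.0845

x = -3.8319e-05 M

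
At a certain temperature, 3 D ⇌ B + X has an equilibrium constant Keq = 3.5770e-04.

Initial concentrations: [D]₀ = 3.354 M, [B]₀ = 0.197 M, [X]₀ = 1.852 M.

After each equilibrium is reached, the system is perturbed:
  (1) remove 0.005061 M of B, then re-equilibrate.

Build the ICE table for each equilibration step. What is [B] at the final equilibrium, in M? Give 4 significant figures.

Q₀ = 0.00967 vs Keq = 3.5770e-04 ⇒ Q>K, reverse
Step 1:
                  D         B         X
  init        3.354     0.197     1.852
  Δ          0.5526   -0.1842   -0.1842
  eq          3.907   0.01279     1.668
  solve Keq expr → x = -0.1842; check Q = 3.5770e-04
Then remove 0.005061 M of B.
Step 2:
                  D         B         X
  init        3.907  0.007727     1.668
  Δ        -0.01464  0.004881  0.004881
  eq          3.892   0.01261     1.673
  solve Keq expr → x = 0.004881; check Q = 3.5770e-04

[B]_eq = 0.01261 M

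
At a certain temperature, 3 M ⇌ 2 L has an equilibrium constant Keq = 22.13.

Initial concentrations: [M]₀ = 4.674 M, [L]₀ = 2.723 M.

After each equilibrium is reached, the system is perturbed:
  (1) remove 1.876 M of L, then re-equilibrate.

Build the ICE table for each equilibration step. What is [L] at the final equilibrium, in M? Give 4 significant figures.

Q₀ = 0.07262 vs Keq = 22.13 ⇒ Q<K, forward
Step 1:
                   M          L
  Initial      4.674      2.723
  Change      -3.614      2.409
  Equil         1.06      5.132
  solve Keq expr → x = 1.205; check Q = 22.13
Then remove 1.876 M of L.
Step 2:
                   M          L
  Initial       1.06      3.256
  Change     -0.2507     0.1671
  Equil       0.8091      3.424
  solve Keq expr → x = 0.08357; check Q = 22.13

[L]_eq = 3.424 M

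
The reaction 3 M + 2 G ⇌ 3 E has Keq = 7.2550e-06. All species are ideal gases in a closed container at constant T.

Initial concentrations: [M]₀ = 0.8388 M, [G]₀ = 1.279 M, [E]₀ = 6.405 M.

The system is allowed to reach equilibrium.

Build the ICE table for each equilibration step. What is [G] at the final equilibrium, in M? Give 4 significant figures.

[G]_eq = 5.281 M

Q₀ = 272.2 vs Keq = 7.2550e-06 ⇒ Q>K, reverse
Step 1:
                   M          G          E
  I           0.8388      1.279      6.405
  C            6.003      4.002     -6.003
  E            6.842      5.281     0.4017
  solve Keq expr → x = -2.001; check Q = 7.2550e-06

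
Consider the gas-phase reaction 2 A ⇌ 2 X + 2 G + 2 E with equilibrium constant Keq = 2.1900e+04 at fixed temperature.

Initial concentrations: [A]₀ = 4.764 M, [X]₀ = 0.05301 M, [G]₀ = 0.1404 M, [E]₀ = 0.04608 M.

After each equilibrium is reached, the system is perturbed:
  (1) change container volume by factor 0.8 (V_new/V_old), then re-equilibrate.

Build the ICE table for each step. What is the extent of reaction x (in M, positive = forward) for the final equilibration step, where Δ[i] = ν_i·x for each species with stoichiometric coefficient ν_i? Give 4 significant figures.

x = -0.1214 M

Q₀ = 5.1824e-09 vs Keq = 2.1900e+04 ⇒ Q<K, forward
Step 1:
                   A          X          G          E
  Initial      4.764    0.05301     0.1404    0.04608
  Change      -4.225      4.225      4.225      4.225
  Equil        0.539      4.278      4.365      4.271
  solve Keq expr → x = 2.113; check Q = 2.1900e+04
Then change container volume by factor 0.8 (V_new/V_old).
Step 2:
                   A          X          G          E
  Initial     0.6737      5.348      5.457      5.339
  Change      0.2428    -0.2428    -0.2428    -0.2428
  Equil       0.9165      5.105      5.214      5.096
  solve Keq expr → x = -0.1214; check Q = 2.1900e+04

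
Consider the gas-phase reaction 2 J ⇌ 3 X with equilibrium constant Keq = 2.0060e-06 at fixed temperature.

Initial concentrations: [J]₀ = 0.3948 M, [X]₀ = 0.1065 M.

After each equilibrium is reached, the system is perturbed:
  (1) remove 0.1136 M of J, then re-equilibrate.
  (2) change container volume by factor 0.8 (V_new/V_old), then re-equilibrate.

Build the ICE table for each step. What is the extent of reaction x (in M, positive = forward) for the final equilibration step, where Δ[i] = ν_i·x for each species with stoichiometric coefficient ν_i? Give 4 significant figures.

x = -1.8501e-04 M

Q₀ = 0.00775 vs Keq = 2.0060e-06 ⇒ Q>K, reverse
Step 1:
                    J           X
  init         0.3948      0.1065
  Δ           0.06598    -0.09898
  eq           0.4608    0.007524
  solve Keq expr → x = -0.03299; check Q = 2.0060e-06
Then remove 0.1136 M of J.
Step 2:
                    J           X
  init         0.3472    0.007524
  Δ        8.5581e-04   -0.001284
  eq            0.348     0.00624
  solve Keq expr → x = -4.2790e-04; check Q = 2.0060e-06
Then change container volume by factor 0.8 (V_new/V_old).
Step 3:
                    J           X
  init          0.435      0.0078
  Δ        3.7002e-04 -5.5503e-04
  eq           0.4354    0.007245
  solve Keq expr → x = -1.8501e-04; check Q = 2.0060e-06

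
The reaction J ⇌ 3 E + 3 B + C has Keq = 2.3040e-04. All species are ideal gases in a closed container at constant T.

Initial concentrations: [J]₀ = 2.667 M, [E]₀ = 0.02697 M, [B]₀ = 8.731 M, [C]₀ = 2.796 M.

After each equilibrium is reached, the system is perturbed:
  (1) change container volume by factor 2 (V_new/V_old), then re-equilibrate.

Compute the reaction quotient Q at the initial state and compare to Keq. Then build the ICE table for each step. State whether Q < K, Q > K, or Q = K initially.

Q₀ = 0.01369 vs Keq = 2.3040e-04 ⇒ Q>K, reverse
Step 1:
                    J           E           B           C
  Initial       2.667     0.02697       8.731       2.796
  Change     0.006677    -0.02003    -0.02003   -0.006677
  Equil         2.674    0.006939       8.711       2.789
  solve Keq expr → x = -0.006677; check Q = 2.3040e-04
Then change container volume by factor 2 (V_new/V_old).
Step 2:
                    J           E           B           C
  Initial       1.337     0.00347       4.355       1.395
  Change    -0.003451     0.01035     0.01035    0.003451
  Equil         1.333     0.01382       4.366       1.398
  solve Keq expr → x = 0.003451; check Q = 2.3040e-04

Q₀ = 0.01369; Q > K (proceeds reverse)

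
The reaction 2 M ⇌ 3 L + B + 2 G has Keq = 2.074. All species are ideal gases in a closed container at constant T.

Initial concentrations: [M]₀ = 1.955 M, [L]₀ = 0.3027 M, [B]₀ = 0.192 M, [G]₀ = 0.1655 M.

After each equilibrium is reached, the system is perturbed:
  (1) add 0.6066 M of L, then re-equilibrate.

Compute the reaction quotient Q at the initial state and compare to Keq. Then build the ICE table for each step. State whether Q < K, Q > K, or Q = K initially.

Q₀ = 3.8163e-05; Q < K (proceeds forward)

Q₀ = 3.8163e-05 vs Keq = 2.074 ⇒ Q<K, forward
Step 1:
                    M           L           B           G
  Initial       1.955      0.3027       0.192      0.1655
  Change      -0.8518       1.278      0.4259      0.8518
  Equil         1.103        1.58      0.6179       1.017
  solve Keq expr → x = 0.4259; check Q = 2.074
Then add 0.6066 M of L.
Step 2:
                    M           L           B           G
  Initial       1.103       2.187      0.6179       1.017
  Change       0.1423     -0.2135    -0.07116     -0.1423
  Equil         1.246       1.974      0.5467       0.875
  solve Keq expr → x = -0.07116; check Q = 2.074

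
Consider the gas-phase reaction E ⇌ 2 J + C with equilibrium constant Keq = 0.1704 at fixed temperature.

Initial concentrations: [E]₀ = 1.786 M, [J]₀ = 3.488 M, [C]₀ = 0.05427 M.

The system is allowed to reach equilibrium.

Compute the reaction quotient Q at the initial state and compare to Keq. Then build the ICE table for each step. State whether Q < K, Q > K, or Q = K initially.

Q₀ = 0.3697; Q > K (proceeds reverse)

Q₀ = 0.3697 vs Keq = 0.1704 ⇒ Q>K, reverse
Step 1:
                  E         J         C
  I           1.786     3.488   0.05427
  C         0.02803  -0.05605  -0.02803
  E           1.814     3.432   0.02624
  solve Keq expr → x = -0.02803; check Q = 0.1704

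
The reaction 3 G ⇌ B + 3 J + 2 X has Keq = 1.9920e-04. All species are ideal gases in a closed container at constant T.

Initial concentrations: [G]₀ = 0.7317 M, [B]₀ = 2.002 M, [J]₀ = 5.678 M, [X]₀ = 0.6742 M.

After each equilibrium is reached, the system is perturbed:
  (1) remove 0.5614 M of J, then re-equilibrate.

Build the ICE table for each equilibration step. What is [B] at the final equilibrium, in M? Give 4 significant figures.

[B]_eq = 1.666 M

Q₀ = 425.2 vs Keq = 1.9920e-04 ⇒ Q>K, reverse
Step 1:
                  G         B         J         X
  Initial    0.7317     2.002     5.678    0.6742
  Change      1.008   -0.3359    -1.008   -0.6717
  Equil       1.739     1.666      4.67  0.002485
  solve Keq expr → x = -0.3359; check Q = 1.9920e-04
Then remove 0.5614 M of J.
Step 2:
                  G         B         J         X
  Initial     1.739     1.666     4.109  0.002485
  Change  -7.8470e-04 2.6157e-04 7.8470e-04 5.2313e-04
  Equil       1.738     1.666      4.11  0.003008
  solve Keq expr → x = 2.6157e-04; check Q = 1.9920e-04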